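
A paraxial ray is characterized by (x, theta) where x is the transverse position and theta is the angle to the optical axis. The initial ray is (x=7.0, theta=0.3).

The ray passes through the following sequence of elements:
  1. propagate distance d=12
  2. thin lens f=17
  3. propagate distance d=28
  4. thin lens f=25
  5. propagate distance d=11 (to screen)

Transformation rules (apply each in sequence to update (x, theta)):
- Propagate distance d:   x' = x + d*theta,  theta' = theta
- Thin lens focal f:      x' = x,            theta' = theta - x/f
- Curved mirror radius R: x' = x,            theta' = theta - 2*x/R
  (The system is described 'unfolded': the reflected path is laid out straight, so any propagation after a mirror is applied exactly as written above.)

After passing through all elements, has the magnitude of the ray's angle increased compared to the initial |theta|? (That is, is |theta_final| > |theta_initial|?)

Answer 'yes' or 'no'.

Initial: x=7.0000 theta=0.3000
After 1 (propagate distance d=12): x=10.6000 theta=0.3000
After 2 (thin lens f=17): x=10.6000 theta=-11/34 (≈-0.3235)
After 3 (propagate distance d=28): x=131/85 (≈1.5412) theta=-11/34 (≈-0.3235)
After 4 (thin lens f=25): x=131/85 (≈1.5412) theta=-1637/4250 (≈-0.3852)
After 5 (propagate distance d=11 (to screen)): x=-11457/4250 (≈-2.6958) theta=-1637/4250 (≈-0.3852)
|theta_initial|=0.3000 |theta_final|=1637/4250 (≈0.3852) -> increased

Answer: yes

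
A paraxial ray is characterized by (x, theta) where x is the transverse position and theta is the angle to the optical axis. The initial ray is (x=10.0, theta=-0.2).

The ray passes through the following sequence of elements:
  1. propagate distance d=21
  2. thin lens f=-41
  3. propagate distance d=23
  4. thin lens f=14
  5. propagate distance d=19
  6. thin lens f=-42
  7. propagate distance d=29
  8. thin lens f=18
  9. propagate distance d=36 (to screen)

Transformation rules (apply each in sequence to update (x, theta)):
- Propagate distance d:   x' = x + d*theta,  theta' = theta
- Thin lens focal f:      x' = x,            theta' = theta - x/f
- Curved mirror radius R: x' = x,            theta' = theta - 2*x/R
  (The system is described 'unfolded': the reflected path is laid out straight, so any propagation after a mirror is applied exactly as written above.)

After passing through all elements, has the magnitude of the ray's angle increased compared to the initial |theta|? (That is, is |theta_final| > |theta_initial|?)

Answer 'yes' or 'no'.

Answer: yes

Derivation:
Initial: x=10.0000 theta=-0.2000
After 1 (propagate distance d=21): x=5.8000 theta=-0.2000
After 2 (thin lens f=-41): x=5.8000 theta=-12/205 (≈-0.0585)
After 3 (propagate distance d=23): x=913/205 (≈4.4537) theta=-12/205 (≈-0.0585)
After 4 (thin lens f=14): x=913/205 (≈4.4537) theta=-1081/2870 (≈-0.3767)
After 5 (propagate distance d=19): x=-7757/2870 (≈-2.7028) theta=-1081/2870 (≈-0.3767)
After 6 (thin lens f=-42): x=-7757/2870 (≈-2.7028) theta=-53159/120540 (≈-0.4410)
After 7 (propagate distance d=29): x=-373481/24108 (≈-15.4920) theta=-53159/120540 (≈-0.4410)
After 8 (thin lens f=18): x=-373481/24108 (≈-15.4920) theta=910543/2169720 (≈0.4197)
After 9 (propagate distance d=36 (to screen)): x=-6617/17220 (≈-0.3843) theta=910543/2169720 (≈0.4197)
|theta_initial|=0.2000 |theta_final|=910543/2169720 (≈0.4197) -> increased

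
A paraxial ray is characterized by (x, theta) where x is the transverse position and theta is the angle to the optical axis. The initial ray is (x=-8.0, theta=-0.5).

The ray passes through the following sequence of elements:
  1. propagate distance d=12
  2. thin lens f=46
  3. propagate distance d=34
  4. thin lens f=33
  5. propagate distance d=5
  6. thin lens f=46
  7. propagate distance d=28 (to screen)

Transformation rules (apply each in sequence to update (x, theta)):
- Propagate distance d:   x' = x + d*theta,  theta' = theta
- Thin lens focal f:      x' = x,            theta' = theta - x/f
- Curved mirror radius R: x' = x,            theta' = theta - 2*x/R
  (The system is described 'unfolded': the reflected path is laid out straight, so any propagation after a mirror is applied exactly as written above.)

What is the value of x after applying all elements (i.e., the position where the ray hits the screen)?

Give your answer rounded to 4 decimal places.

Answer: 4.8051

Derivation:
Initial: x=-8.0000 theta=-0.5000
After 1 (propagate distance d=12): x=-14.0000 theta=-0.5000
After 2 (thin lens f=46): x=-14.0000 theta=-9/46 (≈-0.1957)
After 3 (propagate distance d=34): x=-475/23 (≈-20.6522) theta=-9/46 (≈-0.1957)
After 4 (thin lens f=33): x=-475/23 (≈-20.6522) theta=653/1518 (≈0.4302)
After 5 (propagate distance d=5): x=-28085/1518 (≈-18.5013) theta=653/1518 (≈0.4302)
After 6 (thin lens f=46): x=-28085/1518 (≈-18.5013) theta=58123/69828 (≈0.8324)
After 7 (propagate distance d=28 (to screen)): x=167767/34914 (≈4.8051) theta=58123/69828 (≈0.8324)
Rounded to 4 decimal places: x = 4.8051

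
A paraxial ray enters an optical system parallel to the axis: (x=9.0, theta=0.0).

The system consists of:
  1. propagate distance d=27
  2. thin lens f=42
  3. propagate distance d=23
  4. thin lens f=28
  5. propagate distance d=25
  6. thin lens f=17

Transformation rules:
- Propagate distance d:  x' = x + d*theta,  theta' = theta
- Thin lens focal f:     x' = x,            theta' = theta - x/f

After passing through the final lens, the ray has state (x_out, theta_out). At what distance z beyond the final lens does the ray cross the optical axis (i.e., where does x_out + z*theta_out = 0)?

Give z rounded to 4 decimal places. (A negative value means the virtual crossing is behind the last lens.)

Answer: -70.0705

Derivation:
Initial: x=9.0000 theta=0.0000
After 1 (propagate distance d=27): x=9.0000 theta=0.0000
After 2 (thin lens f=42): x=9.0000 theta=-3/14 (≈-0.2143)
After 3 (propagate distance d=23): x=57/14 (≈4.0714) theta=-3/14 (≈-0.2143)
After 4 (thin lens f=28): x=57/14 (≈4.0714) theta=-141/392 (≈-0.3597)
After 5 (propagate distance d=25): x=-1929/392 (≈-4.9209) theta=-141/392 (≈-0.3597)
After 6 (thin lens f=17): x=-1929/392 (≈-4.9209) theta=-117/1666 (≈-0.0702)
z_focus = -x_out/theta_out = -(-1929/392)/(-117/1666) = -10931/156 ≈ -70.0705
Rounded to 4 decimal places: z = -70.0705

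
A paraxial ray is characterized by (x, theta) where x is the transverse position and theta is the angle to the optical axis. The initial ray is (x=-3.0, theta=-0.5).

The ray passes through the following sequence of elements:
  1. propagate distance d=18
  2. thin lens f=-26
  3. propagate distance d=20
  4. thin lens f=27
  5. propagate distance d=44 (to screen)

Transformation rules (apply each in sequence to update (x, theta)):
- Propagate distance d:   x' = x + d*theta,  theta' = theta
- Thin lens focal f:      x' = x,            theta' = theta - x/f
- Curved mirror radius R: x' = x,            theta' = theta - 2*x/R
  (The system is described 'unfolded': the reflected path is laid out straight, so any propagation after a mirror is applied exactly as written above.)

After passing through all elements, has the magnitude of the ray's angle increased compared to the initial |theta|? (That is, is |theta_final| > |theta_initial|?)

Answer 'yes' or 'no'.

Initial: x=-3.0000 theta=-0.5000
After 1 (propagate distance d=18): x=-12.0000 theta=-0.5000
After 2 (thin lens f=-26): x=-12.0000 theta=-25/26 (≈-0.9615)
After 3 (propagate distance d=20): x=-406/13 (≈-31.2308) theta=-25/26 (≈-0.9615)
After 4 (thin lens f=27): x=-406/13 (≈-31.2308) theta=137/702 (≈0.1952)
After 5 (propagate distance d=44 (to screen)): x=-7948/351 (≈-22.6439) theta=137/702 (≈0.1952)
|theta_initial|=0.5000 |theta_final|=137/702 (≈0.1952) -> not increased

Answer: no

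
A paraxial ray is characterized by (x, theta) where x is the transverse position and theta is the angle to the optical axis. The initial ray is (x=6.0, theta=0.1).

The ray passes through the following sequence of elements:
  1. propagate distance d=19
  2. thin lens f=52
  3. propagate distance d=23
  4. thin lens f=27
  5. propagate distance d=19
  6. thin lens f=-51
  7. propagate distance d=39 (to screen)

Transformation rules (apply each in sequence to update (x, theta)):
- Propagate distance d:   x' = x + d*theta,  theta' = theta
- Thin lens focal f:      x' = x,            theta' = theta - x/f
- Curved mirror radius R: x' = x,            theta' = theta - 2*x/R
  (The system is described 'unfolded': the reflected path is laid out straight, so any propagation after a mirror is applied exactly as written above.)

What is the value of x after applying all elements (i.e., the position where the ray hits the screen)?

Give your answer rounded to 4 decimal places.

Initial: x=6.0000 theta=0.1000
After 1 (propagate distance d=19): x=7.9000 theta=0.1000
After 2 (thin lens f=52): x=7.9000 theta=-27/520 (≈-0.0519)
After 3 (propagate distance d=23): x=3487/520 (≈6.7058) theta=-27/520 (≈-0.0519)
After 4 (thin lens f=27): x=3487/520 (≈6.7058) theta=-527/1755 (≈-0.3003)
After 5 (propagate distance d=19): x=2809/2808 (≈1.0004) theta=-527/1755 (≈-0.3003)
After 6 (thin lens f=-51): x=2809/2808 (≈1.0004) theta=-200971/716040 (≈-0.2807)
After 7 (propagate distance d=39 (to screen)): x=-131881/13260 (≈-9.9458) theta=-200971/716040 (≈-0.2807)
Rounded to 4 decimal places: x = -9.9458

Answer: -9.9458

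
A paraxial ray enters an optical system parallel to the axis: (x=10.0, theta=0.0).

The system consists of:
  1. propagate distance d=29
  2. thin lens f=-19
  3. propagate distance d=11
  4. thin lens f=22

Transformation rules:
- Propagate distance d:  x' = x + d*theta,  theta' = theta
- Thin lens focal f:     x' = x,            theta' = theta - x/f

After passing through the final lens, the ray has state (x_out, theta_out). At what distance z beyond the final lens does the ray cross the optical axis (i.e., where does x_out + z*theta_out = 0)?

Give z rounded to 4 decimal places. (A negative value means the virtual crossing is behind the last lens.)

Answer: 82.5000

Derivation:
Initial: x=10.0000 theta=0.0000
After 1 (propagate distance d=29): x=10.0000 theta=0.0000
After 2 (thin lens f=-19): x=10.0000 theta=10/19 (≈0.5263)
After 3 (propagate distance d=11): x=300/19 (≈15.7895) theta=10/19 (≈0.5263)
After 4 (thin lens f=22): x=300/19 (≈15.7895) theta=-40/209 (≈-0.1914)
z_focus = -x_out/theta_out = -(300/19)/(-40/209) = 82.5000
Rounded to 4 decimal places: z = 82.5000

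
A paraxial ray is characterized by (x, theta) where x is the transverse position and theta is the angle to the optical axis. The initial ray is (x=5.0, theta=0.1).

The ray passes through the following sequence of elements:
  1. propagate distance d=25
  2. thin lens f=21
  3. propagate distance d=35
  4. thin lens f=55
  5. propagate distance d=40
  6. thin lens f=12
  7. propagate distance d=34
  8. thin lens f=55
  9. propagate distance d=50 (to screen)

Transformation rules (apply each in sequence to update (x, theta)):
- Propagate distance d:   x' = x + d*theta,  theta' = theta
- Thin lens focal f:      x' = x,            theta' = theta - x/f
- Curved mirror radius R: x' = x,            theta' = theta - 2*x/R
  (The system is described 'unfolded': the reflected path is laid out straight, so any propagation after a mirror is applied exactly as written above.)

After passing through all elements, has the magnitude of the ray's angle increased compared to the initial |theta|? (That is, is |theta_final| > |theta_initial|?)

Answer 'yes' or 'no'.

Initial: x=5.0000 theta=0.1000
After 1 (propagate distance d=25): x=7.5000 theta=0.1000
After 2 (thin lens f=21): x=7.5000 theta=-9/35 (≈-0.2571)
After 3 (propagate distance d=35): x=-1.5000 theta=-9/35 (≈-0.2571)
After 4 (thin lens f=55): x=-1.5000 theta=-177/770 (≈-0.2299)
After 5 (propagate distance d=40): x=-1647/154 (≈-10.6948) theta=-177/770 (≈-0.2299)
After 6 (thin lens f=12): x=-1647/154 (≈-10.6948) theta=291/440 (≈0.6614)
After 7 (propagate distance d=34): x=18159/1540 (≈11.7916) theta=291/440 (≈0.6614)
After 8 (thin lens f=55): x=18159/1540 (≈11.7916) theta=75717/169400 (≈0.4470)
After 9 (propagate distance d=50 (to screen)): x=289167/8470 (≈34.1401) theta=75717/169400 (≈0.4470)
|theta_initial|=0.1000 |theta_final|=75717/169400 (≈0.4470) -> increased

Answer: yes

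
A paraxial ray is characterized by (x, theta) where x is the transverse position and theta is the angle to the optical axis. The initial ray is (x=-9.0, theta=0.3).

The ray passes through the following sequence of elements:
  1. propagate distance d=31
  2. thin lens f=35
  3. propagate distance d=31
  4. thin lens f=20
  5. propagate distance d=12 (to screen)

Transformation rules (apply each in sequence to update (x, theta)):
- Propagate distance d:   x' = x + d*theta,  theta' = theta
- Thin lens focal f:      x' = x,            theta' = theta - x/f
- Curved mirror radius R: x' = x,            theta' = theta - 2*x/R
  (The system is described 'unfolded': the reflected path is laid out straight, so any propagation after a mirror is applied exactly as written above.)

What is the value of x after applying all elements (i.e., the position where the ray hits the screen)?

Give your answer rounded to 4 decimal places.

Answer: 7.2309

Derivation:
Initial: x=-9.0000 theta=0.3000
After 1 (propagate distance d=31): x=0.3000 theta=0.3000
After 2 (thin lens f=35): x=0.3000 theta=51/175 (≈0.2914)
After 3 (propagate distance d=31): x=3267/350 (≈9.3343) theta=51/175 (≈0.2914)
After 4 (thin lens f=20): x=3267/350 (≈9.3343) theta=-1227/7000 (≈-0.1753)
After 5 (propagate distance d=12 (to screen)): x=6327/875 (≈7.2309) theta=-1227/7000 (≈-0.1753)
Rounded to 4 decimal places: x = 7.2309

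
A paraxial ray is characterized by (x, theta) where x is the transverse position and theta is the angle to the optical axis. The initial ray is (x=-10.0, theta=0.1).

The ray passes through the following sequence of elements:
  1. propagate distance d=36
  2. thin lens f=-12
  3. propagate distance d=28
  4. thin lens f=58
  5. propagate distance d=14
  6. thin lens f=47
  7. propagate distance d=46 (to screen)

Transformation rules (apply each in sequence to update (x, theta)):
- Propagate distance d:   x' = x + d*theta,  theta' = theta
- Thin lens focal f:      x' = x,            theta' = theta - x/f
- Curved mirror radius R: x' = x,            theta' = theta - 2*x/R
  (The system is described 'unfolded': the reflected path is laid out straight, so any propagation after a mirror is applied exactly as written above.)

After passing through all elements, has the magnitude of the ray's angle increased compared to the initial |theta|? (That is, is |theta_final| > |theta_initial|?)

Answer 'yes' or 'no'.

Answer: yes

Derivation:
Initial: x=-10.0000 theta=0.1000
After 1 (propagate distance d=36): x=-6.4000 theta=0.1000
After 2 (thin lens f=-12): x=-6.4000 theta=-13/30 (≈-0.4333)
After 3 (propagate distance d=28): x=-278/15 (≈-18.5333) theta=-13/30 (≈-0.4333)
After 4 (thin lens f=58): x=-278/15 (≈-18.5333) theta=-33/290 (≈-0.1138)
After 5 (propagate distance d=14): x=-1751/87 (≈-20.1264) theta=-33/290 (≈-0.1138)
After 6 (thin lens f=47): x=-1751/87 (≈-20.1264) theta=12857/40890 (≈0.3144)
After 7 (propagate distance d=46 (to screen)): x=-115774/20445 (≈-5.6627) theta=12857/40890 (≈0.3144)
|theta_initial|=0.1000 |theta_final|=12857/40890 (≈0.3144) -> increased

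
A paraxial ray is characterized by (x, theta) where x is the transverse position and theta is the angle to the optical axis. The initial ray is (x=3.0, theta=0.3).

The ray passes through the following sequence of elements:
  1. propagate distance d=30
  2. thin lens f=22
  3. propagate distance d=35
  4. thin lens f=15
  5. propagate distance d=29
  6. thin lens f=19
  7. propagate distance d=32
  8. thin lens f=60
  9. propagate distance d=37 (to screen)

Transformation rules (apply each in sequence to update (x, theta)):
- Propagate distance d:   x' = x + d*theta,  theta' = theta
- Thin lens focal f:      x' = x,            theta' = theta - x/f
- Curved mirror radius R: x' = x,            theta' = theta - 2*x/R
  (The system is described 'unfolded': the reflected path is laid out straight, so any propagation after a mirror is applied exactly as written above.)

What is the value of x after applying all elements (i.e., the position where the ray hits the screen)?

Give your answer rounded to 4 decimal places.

Initial: x=3.0000 theta=0.3000
After 1 (propagate distance d=30): x=12.0000 theta=0.3000
After 2 (thin lens f=22): x=12.0000 theta=-27/110 (≈-0.2455)
After 3 (propagate distance d=35): x=75/22 (≈3.4091) theta=-27/110 (≈-0.2455)
After 4 (thin lens f=15): x=75/22 (≈3.4091) theta=-26/55 (≈-0.4727)
After 5 (propagate distance d=29): x=-10.3000 theta=-26/55 (≈-0.4727)
After 6 (thin lens f=19): x=-10.3000 theta=29/418 (≈0.0694)
After 7 (propagate distance d=32): x=-16887/2090 (≈-8.0799) theta=29/418 (≈0.0694)
After 8 (thin lens f=60): x=-16887/2090 (≈-8.0799) theta=8529/41800 (≈0.2040)
After 9 (propagate distance d=37 (to screen)): x=-22167/41800 (≈-0.5303) theta=8529/41800 (≈0.2040)
Rounded to 4 decimal places: x = -0.5303

Answer: -0.5303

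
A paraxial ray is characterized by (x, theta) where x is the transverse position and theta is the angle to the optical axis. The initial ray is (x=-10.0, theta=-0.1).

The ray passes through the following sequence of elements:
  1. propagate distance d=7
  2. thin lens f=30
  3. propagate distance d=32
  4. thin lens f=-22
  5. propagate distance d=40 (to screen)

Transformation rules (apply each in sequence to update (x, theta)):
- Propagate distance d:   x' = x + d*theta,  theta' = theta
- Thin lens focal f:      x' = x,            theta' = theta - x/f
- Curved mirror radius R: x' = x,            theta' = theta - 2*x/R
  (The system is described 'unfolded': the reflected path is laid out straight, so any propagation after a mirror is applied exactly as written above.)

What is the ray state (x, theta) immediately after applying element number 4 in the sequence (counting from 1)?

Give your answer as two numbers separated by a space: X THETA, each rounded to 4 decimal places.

Answer: -2.4867 0.1436

Derivation:
Initial: x=-10.0000 theta=-0.1000
After 1 (propagate distance d=7): x=-10.7000 theta=-0.1000
After 2 (thin lens f=30): x=-10.7000 theta=77/300 (≈0.2567)
After 3 (propagate distance d=32): x=-373/150 (≈-2.4867) theta=77/300 (≈0.2567)
After 4 (thin lens f=-22): x=-373/150 (≈-2.4867) theta=79/550 (≈0.1436)
Rounded to 4 decimal places: x = -2.4867, theta = 0.1436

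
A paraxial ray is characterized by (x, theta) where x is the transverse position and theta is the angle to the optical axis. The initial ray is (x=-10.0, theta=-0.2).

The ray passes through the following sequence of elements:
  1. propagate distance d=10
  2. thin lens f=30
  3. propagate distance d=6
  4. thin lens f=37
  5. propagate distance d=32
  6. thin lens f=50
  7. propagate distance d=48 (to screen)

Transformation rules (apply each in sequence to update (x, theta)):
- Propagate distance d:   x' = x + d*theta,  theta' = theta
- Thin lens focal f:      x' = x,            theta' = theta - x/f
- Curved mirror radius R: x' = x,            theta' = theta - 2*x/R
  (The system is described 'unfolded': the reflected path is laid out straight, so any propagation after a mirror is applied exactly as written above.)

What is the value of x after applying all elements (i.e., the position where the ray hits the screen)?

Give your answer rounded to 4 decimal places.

Initial: x=-10.0000 theta=-0.2000
After 1 (propagate distance d=10): x=-12.0000 theta=-0.2000
After 2 (thin lens f=30): x=-12.0000 theta=0.2000
After 3 (propagate distance d=6): x=-10.8000 theta=0.2000
After 4 (thin lens f=37): x=-10.8000 theta=91/185 (≈0.4919)
After 5 (propagate distance d=32): x=914/185 (≈4.9405) theta=91/185 (≈0.4919)
After 6 (thin lens f=50): x=914/185 (≈4.9405) theta=1818/4625 (≈0.3931)
After 7 (propagate distance d=48 (to screen)): x=110114/4625 (≈23.8084) theta=1818/4625 (≈0.3931)
Rounded to 4 decimal places: x = 23.8084

Answer: 23.8084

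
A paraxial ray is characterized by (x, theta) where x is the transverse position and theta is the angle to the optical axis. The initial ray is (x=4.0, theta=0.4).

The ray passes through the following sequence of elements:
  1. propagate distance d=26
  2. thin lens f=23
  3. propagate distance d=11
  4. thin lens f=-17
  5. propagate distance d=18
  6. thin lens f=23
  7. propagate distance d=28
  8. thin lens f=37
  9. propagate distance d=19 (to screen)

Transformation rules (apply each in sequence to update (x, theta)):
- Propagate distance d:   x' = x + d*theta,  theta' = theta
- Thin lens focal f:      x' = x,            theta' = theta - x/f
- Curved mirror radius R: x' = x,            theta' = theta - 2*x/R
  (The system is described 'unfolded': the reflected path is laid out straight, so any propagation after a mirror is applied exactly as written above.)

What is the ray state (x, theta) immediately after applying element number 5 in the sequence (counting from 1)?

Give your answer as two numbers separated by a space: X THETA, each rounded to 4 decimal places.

Answer: 20.4573 0.4747

Derivation:
Initial: x=4.0000 theta=0.4000
After 1 (propagate distance d=26): x=14.4000 theta=0.4000
After 2 (thin lens f=23): x=14.4000 theta=-26/115 (≈-0.2261)
After 3 (propagate distance d=11): x=274/23 (≈11.9130) theta=-26/115 (≈-0.2261)
After 4 (thin lens f=-17): x=274/23 (≈11.9130) theta=928/1955 (≈0.4747)
After 5 (propagate distance d=18): x=39994/1955 (≈20.4573) theta=928/1955 (≈0.4747)
Rounded to 4 decimal places: x = 20.4573, theta = 0.4747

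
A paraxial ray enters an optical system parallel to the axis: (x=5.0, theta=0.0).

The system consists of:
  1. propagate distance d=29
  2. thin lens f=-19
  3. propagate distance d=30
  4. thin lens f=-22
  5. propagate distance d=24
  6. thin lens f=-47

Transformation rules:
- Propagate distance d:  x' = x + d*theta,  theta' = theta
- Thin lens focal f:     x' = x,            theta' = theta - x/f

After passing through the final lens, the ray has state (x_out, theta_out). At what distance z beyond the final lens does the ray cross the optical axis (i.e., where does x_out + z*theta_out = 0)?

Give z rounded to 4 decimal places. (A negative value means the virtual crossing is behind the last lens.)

Answer: -21.3685

Derivation:
Initial: x=5.0000 theta=0.0000
After 1 (propagate distance d=29): x=5.0000 theta=0.0000
After 2 (thin lens f=-19): x=5.0000 theta=5/19 (≈0.2632)
After 3 (propagate distance d=30): x=245/19 (≈12.8947) theta=5/19 (≈0.2632)
After 4 (thin lens f=-22): x=245/19 (≈12.8947) theta=355/418 (≈0.8493)
After 5 (propagate distance d=24): x=6955/209 (≈33.2775) theta=355/418 (≈0.8493)
After 6 (thin lens f=-47): x=6955/209 (≈33.2775) theta=30595/19646 (≈1.5573)
z_focus = -x_out/theta_out = -(6955/209)/(30595/19646) = -130754/6119 ≈ -21.3685
Rounded to 4 decimal places: z = -21.3685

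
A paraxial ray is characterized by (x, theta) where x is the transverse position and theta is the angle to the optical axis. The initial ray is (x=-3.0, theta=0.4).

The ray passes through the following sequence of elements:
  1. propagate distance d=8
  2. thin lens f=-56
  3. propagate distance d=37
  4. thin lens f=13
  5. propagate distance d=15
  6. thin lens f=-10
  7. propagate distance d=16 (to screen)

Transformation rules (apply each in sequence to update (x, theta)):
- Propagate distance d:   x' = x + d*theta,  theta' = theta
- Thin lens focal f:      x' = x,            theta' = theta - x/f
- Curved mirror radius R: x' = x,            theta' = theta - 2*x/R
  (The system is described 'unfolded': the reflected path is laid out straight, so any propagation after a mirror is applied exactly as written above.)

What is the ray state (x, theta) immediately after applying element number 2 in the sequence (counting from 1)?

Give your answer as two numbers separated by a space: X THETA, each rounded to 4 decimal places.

Answer: 0.2000 0.4036

Derivation:
Initial: x=-3.0000 theta=0.4000
After 1 (propagate distance d=8): x=0.2000 theta=0.4000
After 2 (thin lens f=-56): x=0.2000 theta=113/280 (≈0.4036)
Rounded to 4 decimal places: x = 0.2000, theta = 0.4036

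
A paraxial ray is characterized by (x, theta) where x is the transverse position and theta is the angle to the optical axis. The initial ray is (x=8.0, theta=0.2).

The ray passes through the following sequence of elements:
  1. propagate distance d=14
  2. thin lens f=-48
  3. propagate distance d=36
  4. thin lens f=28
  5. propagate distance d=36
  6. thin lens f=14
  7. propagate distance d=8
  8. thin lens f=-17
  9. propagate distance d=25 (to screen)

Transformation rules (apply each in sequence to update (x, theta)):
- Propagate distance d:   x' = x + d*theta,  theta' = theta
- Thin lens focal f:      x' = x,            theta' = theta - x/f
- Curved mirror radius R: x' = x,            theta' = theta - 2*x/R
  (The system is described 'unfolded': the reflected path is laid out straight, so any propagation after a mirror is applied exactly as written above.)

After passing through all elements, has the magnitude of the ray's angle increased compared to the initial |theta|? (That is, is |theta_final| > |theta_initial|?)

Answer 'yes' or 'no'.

Answer: yes

Derivation:
Initial: x=8.0000 theta=0.2000
After 1 (propagate distance d=14): x=10.8000 theta=0.2000
After 2 (thin lens f=-48): x=10.8000 theta=0.4250
After 3 (propagate distance d=36): x=26.1000 theta=0.4250
After 4 (thin lens f=28): x=26.1000 theta=-71/140 (≈-0.5071)
After 5 (propagate distance d=36): x=549/70 (≈7.8429) theta=-71/140 (≈-0.5071)
After 6 (thin lens f=14): x=549/70 (≈7.8429) theta=-523/490 (≈-1.0673)
After 7 (propagate distance d=8): x=-341/490 (≈-0.6959) theta=-523/490 (≈-1.0673)
After 8 (thin lens f=-17): x=-341/490 (≈-0.6959) theta=-4616/4165 (≈-1.1083)
After 9 (propagate distance d=25 (to screen)): x=-236597/8330 (≈-28.4030) theta=-4616/4165 (≈-1.1083)
|theta_initial|=0.2000 |theta_final|=4616/4165 (≈1.1083) -> increased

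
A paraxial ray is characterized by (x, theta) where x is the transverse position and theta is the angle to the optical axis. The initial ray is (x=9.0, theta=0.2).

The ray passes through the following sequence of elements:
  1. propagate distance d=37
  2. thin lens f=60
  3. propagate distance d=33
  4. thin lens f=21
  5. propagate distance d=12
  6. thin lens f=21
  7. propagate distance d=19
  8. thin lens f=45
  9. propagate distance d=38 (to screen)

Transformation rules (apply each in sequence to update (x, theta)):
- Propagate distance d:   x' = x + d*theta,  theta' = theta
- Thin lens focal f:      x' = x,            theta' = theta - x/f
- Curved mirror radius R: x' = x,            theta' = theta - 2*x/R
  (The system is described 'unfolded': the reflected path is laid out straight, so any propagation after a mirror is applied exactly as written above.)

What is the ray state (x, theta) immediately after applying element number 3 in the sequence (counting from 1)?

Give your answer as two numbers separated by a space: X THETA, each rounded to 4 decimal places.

Initial: x=9.0000 theta=0.2000
After 1 (propagate distance d=37): x=16.4000 theta=0.2000
After 2 (thin lens f=60): x=16.4000 theta=-11/150 (≈-0.0733)
After 3 (propagate distance d=33): x=13.9800 theta=-11/150 (≈-0.0733)
Rounded to 4 decimal places: x = 13.9800, theta = -0.0733

Answer: 13.9800 -0.0733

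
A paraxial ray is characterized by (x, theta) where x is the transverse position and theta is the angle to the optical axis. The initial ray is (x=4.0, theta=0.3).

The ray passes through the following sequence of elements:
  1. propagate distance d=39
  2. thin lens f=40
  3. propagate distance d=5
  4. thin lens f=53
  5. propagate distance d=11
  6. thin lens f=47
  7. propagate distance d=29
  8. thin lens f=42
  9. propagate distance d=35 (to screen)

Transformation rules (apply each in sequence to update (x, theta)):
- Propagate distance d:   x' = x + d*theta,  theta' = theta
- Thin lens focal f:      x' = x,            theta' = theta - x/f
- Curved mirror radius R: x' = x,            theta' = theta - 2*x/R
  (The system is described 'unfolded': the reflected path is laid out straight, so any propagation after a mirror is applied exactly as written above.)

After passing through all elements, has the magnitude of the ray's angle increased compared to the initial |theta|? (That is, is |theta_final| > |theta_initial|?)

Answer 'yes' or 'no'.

Answer: yes

Derivation:
Initial: x=4.0000 theta=0.3000
After 1 (propagate distance d=39): x=15.7000 theta=0.3000
After 2 (thin lens f=40): x=15.7000 theta=-0.0925
After 3 (propagate distance d=5): x=15.2375 theta=-0.0925
After 4 (thin lens f=53): x=15.2375 theta=-0.3800
After 5 (propagate distance d=11): x=11.0575 theta=-0.3800
After 6 (thin lens f=47): x=11.0575 theta=-11567/18800 (≈-0.6153)
After 7 (propagate distance d=29): x=-63781/9400 (≈-6.7852) theta=-11567/18800 (≈-0.6153)
After 8 (thin lens f=42): x=-63781/9400 (≈-6.7852) theta=-89563/197400 (≈-0.4537)
After 9 (propagate distance d=35 (to screen)): x=-319579/14100 (≈-22.6652) theta=-89563/197400 (≈-0.4537)
|theta_initial|=0.3000 |theta_final|=89563/197400 (≈0.4537) -> increased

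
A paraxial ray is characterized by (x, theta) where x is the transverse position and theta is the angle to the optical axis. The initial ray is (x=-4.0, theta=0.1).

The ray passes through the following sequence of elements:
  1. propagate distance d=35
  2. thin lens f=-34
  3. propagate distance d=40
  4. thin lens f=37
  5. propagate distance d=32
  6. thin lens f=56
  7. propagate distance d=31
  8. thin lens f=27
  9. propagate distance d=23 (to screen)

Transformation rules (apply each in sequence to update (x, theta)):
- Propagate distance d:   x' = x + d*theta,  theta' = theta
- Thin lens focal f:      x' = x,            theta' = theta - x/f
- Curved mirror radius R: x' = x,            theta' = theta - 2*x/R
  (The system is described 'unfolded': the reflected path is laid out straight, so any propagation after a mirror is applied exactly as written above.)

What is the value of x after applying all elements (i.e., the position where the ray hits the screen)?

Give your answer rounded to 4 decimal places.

Answer: -0.8940

Derivation:
Initial: x=-4.0000 theta=0.1000
After 1 (propagate distance d=35): x=-0.5000 theta=0.1000
After 2 (thin lens f=-34): x=-0.5000 theta=29/340 (≈0.0853)
After 3 (propagate distance d=40): x=99/34 (≈2.9118) theta=29/340 (≈0.0853)
After 4 (thin lens f=37): x=99/34 (≈2.9118) theta=83/12580 (≈0.0066)
After 5 (propagate distance d=32): x=19643/6290 (≈3.1229) theta=83/12580 (≈0.0066)
After 6 (thin lens f=56): x=19643/6290 (≈3.1229) theta=-17319/352240 (≈-0.0492)
After 7 (propagate distance d=31): x=563119/352240 (≈1.5987) theta=-17319/352240 (≈-0.0492)
After 8 (thin lens f=27): x=563119/352240 (≈1.5987) theta=-257683/2377620 (≈-0.1084)
After 9 (propagate distance d=23 (to screen)): x=-8502623/9510480 (≈-0.8940) theta=-257683/2377620 (≈-0.1084)
Rounded to 4 decimal places: x = -0.8940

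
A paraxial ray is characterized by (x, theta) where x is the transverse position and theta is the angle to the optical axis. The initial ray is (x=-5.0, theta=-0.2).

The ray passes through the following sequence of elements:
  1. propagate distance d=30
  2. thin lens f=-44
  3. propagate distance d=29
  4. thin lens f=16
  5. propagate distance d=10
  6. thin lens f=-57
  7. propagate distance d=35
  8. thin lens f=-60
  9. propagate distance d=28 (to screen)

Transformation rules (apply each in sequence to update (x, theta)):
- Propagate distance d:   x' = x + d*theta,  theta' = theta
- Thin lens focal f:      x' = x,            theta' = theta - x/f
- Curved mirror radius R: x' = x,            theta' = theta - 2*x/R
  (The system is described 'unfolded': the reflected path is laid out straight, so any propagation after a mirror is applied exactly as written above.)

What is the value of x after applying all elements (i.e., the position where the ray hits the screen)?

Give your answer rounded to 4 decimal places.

Answer: 44.9048

Derivation:
Initial: x=-5.0000 theta=-0.2000
After 1 (propagate distance d=30): x=-11.0000 theta=-0.2000
After 2 (thin lens f=-44): x=-11.0000 theta=-0.4500
After 3 (propagate distance d=29): x=-24.0500 theta=-0.4500
After 4 (thin lens f=16): x=-24.0500 theta=337/320 (≈1.0531)
After 5 (propagate distance d=10): x=-2163/160 (≈-13.5188) theta=337/320 (≈1.0531)
After 6 (thin lens f=-57): x=-2163/160 (≈-13.5188) theta=4961/6080 (≈0.8160)
After 7 (propagate distance d=35): x=91441/6080 (≈15.0396) theta=4961/6080 (≈0.8160)
After 8 (thin lens f=-60): x=91441/6080 (≈15.0396) theta=20479/19200 (≈1.0666)
After 9 (propagate distance d=28 (to screen)): x=2047661/45600 (≈44.9048) theta=20479/19200 (≈1.0666)
Rounded to 4 decimal places: x = 44.9048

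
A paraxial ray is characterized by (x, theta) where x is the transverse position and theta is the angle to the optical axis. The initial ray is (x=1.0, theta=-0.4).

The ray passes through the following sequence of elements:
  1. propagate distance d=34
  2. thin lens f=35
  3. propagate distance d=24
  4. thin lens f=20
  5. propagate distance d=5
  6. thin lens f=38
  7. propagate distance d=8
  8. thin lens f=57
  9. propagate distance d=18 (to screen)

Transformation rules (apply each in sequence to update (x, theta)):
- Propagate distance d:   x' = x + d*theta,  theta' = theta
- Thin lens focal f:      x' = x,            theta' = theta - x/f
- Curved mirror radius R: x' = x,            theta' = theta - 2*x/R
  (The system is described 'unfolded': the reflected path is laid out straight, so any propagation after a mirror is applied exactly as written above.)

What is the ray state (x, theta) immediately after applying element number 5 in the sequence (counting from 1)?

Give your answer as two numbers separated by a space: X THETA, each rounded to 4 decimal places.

Answer: -10.3700 0.6380

Derivation:
Initial: x=1.0000 theta=-0.4000
After 1 (propagate distance d=34): x=-12.6000 theta=-0.4000
After 2 (thin lens f=35): x=-12.6000 theta=-0.0400
After 3 (propagate distance d=24): x=-13.5600 theta=-0.0400
After 4 (thin lens f=20): x=-13.5600 theta=0.6380
After 5 (propagate distance d=5): x=-10.3700 theta=0.6380
Rounded to 4 decimal places: x = -10.3700, theta = 0.6380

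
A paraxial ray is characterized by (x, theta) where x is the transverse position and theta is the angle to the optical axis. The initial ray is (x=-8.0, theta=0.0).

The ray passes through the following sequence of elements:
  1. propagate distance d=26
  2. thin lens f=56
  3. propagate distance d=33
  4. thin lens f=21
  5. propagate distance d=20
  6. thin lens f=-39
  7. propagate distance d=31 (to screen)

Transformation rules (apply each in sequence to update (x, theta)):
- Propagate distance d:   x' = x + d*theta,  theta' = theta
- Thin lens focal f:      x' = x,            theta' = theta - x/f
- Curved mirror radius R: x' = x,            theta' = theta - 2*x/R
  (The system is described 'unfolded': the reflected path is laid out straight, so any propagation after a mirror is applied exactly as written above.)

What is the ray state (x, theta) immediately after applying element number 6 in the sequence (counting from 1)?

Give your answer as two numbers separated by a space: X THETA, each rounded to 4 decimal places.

Answer: 2.7007 0.3686

Derivation:
Initial: x=-8.0000 theta=0.0000
After 1 (propagate distance d=26): x=-8.0000 theta=0.0000
After 2 (thin lens f=56): x=-8.0000 theta=1/7 (≈0.1429)
After 3 (propagate distance d=33): x=-23/7 (≈-3.2857) theta=1/7 (≈0.1429)
After 4 (thin lens f=21): x=-23/7 (≈-3.2857) theta=44/147 (≈0.2993)
After 5 (propagate distance d=20): x=397/147 (≈2.7007) theta=44/147 (≈0.2993)
After 6 (thin lens f=-39): x=397/147 (≈2.7007) theta=2113/5733 (≈0.3686)
Rounded to 4 decimal places: x = 2.7007, theta = 0.3686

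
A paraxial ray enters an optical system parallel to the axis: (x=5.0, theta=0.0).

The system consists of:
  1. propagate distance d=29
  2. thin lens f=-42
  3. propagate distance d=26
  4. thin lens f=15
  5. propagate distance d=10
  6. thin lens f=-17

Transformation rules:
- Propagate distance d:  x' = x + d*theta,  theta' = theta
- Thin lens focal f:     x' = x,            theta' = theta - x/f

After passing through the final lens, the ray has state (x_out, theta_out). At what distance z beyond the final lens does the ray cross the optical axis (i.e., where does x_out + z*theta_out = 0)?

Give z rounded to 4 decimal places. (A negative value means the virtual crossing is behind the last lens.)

Answer: 20.2676

Derivation:
Initial: x=5.0000 theta=0.0000
After 1 (propagate distance d=29): x=5.0000 theta=0.0000
After 2 (thin lens f=-42): x=5.0000 theta=5/42 (≈0.1190)
After 3 (propagate distance d=26): x=170/21 (≈8.0952) theta=5/42 (≈0.1190)
After 4 (thin lens f=15): x=170/21 (≈8.0952) theta=-53/126 (≈-0.4206)
After 5 (propagate distance d=10): x=35/9 (≈3.8889) theta=-53/126 (≈-0.4206)
After 6 (thin lens f=-17): x=35/9 (≈3.8889) theta=-137/714 (≈-0.1919)
z_focus = -x_out/theta_out = -(35/9)/(-137/714) = 8330/411 ≈ 20.2676
Rounded to 4 decimal places: z = 20.2676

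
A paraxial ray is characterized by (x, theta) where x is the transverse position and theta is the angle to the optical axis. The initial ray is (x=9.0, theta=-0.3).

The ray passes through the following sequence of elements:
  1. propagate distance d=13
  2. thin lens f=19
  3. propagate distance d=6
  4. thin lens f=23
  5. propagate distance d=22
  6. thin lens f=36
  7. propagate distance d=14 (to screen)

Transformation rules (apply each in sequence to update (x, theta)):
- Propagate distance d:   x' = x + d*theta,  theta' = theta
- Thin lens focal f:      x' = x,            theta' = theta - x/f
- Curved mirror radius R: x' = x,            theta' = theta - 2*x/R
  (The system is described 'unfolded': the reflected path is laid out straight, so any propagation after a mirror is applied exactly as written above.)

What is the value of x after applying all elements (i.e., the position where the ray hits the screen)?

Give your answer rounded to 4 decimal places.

Answer: -16.5835

Derivation:
Initial: x=9.0000 theta=-0.3000
After 1 (propagate distance d=13): x=5.1000 theta=-0.3000
After 2 (thin lens f=19): x=5.1000 theta=-54/95 (≈-0.5684)
After 3 (propagate distance d=6): x=321/190 (≈1.6895) theta=-54/95 (≈-0.5684)
After 4 (thin lens f=23): x=321/190 (≈1.6895) theta=-561/874 (≈-0.6419)
After 5 (propagate distance d=22): x=-54327/4370 (≈-12.4318) theta=-561/874 (≈-0.6419)
After 6 (thin lens f=36): x=-54327/4370 (≈-12.4318) theta=-15551/52440 (≈-0.2965)
After 7 (propagate distance d=14 (to screen)): x=-434819/26220 (≈-16.5835) theta=-15551/52440 (≈-0.2965)
Rounded to 4 decimal places: x = -16.5835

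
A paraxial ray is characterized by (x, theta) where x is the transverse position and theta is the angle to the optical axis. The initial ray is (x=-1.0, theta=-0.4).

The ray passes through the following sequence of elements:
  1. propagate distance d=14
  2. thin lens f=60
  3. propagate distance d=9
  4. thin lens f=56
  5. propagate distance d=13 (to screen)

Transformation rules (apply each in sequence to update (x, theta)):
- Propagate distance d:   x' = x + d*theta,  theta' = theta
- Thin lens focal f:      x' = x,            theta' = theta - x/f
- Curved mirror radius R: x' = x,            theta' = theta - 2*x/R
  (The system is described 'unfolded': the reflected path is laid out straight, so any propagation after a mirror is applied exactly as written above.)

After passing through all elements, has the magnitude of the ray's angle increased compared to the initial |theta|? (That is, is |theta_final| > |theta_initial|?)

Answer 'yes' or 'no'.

Initial: x=-1.0000 theta=-0.4000
After 1 (propagate distance d=14): x=-6.6000 theta=-0.4000
After 2 (thin lens f=60): x=-6.6000 theta=-0.2900
After 3 (propagate distance d=9): x=-9.2100 theta=-0.2900
After 4 (thin lens f=56): x=-9.2100 theta=-703/5600 (≈-0.1255)
After 5 (propagate distance d=13 (to screen)): x=-12143/1120 (≈-10.8420) theta=-703/5600 (≈-0.1255)
|theta_initial|=0.4000 |theta_final|=703/5600 (≈0.1255) -> not increased

Answer: no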